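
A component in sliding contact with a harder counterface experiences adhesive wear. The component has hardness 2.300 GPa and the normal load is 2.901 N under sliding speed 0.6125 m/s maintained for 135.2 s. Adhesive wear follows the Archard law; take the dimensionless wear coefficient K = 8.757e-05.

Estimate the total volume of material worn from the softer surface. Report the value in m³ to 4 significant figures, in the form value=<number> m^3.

Intermediate values appear rounded. Each operation carries full precision. Rounded once at the end, at 4 significant digits.
Convert: Total distance L = v·t = 0.6125 m/s × 135.2 s = 82.81 m.
Convert: Hardness H = 2.300 GPa = 2.300e+09 Pa.
Expressed in SI base units: W = 2.901 N, H = 2.300e+09 Pa, K = 8.757e-05.
Archard relation: V = K·W·L/H = 8.757e-05 · 2.901 · 82.81 / 2.300e+09 = 9.147e-12 m³.

value=9.147e-12 m^3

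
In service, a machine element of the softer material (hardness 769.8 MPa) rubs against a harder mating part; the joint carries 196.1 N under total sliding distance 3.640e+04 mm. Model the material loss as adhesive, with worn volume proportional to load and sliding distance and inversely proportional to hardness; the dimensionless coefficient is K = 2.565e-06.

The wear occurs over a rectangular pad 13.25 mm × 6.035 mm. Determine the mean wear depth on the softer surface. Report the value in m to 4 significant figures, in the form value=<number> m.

The algebra runs at full float precision, and intermediate values are displayed rounded. Rounded once at the end, at 4 significant digits.
Convert: Distance covered L = 3.640e+04 mm = 36.40 m.
Convert: Hardness H = 769.8 MPa = 7.698e+08 Pa.
Convert: Pad sides 13.25 mm × 6.035 mm = 0.01325 m × 0.006035 m. Contact area A = 0.01325 m × 0.006035 m = 7.996e-05 m².
Restated in SI base units: W = 196.1 N, H = 7.698e+08 Pa, K = 2.565e-06.
Apply Archard: V = K·W·L/H = 2.565e-06 · 196.1 · 36.40 / 7.698e+08 = 2.378e-11 m³.
Depth of wear h = V/A = 2.378e-11 / 7.996e-05 = 2.974e-07 m.

value=2.974e-07 m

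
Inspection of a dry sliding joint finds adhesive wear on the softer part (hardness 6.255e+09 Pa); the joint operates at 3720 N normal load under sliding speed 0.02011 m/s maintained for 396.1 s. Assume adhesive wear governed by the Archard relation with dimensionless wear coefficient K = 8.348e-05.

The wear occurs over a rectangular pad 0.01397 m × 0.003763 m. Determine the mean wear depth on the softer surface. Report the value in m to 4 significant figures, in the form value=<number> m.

The intermediates are shown rounded, and all working math keeps exact precision, and rounded once at the end, at four significant figures.
Convert: The distance L = v·t = 0.02011 m/s × 396.1 s = 7.966 m.
Convert: Contact area A = 0.01397 m × 0.003763 m = 5.257e-05 m².
SI base units throughout: W = 3720 N, H = 6.255e+09 Pa, K = 8.348e-05.
Volume removed: V = K·W·L/H = 8.348e-05 · 3720 · 7.966 / 6.255e+09 = 3.955e-10 m³.
Mean wear depth h = V/A = 3.955e-10 / 5.257e-05 = 7.523e-06 m.

value=7.523e-06 m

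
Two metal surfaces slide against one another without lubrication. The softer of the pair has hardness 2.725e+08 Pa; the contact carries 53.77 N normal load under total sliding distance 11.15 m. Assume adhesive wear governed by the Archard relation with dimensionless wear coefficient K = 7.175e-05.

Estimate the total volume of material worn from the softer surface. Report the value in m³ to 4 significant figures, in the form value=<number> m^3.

The intermediates are shown rounded; all working math carries full float precision; one final rounding, at 4 significant digits.
Collected in SI base units: W = 53.77 N, H = 2.725e+08 Pa, K = 7.175e-05.
Archard volume V = K·W·L/H = 7.175e-05 · 53.77 · 11.15 / 2.725e+08 = 1.579e-10 m³.

value=1.579e-10 m^3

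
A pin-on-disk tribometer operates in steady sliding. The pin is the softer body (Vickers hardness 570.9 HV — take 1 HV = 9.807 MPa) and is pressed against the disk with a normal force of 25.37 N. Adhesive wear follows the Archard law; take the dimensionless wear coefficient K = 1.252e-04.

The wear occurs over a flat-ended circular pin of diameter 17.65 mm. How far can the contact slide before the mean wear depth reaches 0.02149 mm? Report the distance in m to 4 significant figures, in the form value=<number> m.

value=9268 m

The intermediates are displayed rounded; every step runs at full float precision, and rounded once at the end: 4 significant digits.
Hardness H = 570.9 HV × 9.807 MPa/HV = 5599 MPa = 5.599e+09 Pa.
Pin diameter d = 17.65 mm = 0.01765 m. Contact area A = π·d²/4 = π·(0.01765 m)²/4 = 2.447e-04 m².
Depth limit h_lim = 0.02149 mm = 2.149e-05 m.
In SI base units: W = 25.37 N, H = 5.599e+09 Pa, K = 1.252e-04.
Wearable volume V_lim = h_lim·A = 2.149e-05 · 2.447e-04 = 5.258e-09 m³.
Inverting, life L = V_lim·H/(K·W) = 5.258e-09 · 5.599e+09 / (1.252e-04 · 25.37) = 9268 m.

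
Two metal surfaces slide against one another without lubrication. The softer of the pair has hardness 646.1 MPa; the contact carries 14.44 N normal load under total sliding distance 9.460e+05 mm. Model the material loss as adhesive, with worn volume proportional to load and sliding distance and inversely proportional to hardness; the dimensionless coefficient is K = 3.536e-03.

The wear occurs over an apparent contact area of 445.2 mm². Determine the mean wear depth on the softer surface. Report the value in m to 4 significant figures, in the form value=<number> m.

Intermediates are printed rounded. Every step keeps full float precision; rounded just once to four significant digits.
Convert: Path length L = 9.460e+05 mm = 946.0 m.
Convert: Hardness H = 646.1 MPa = 6.461e+08 Pa.
Convert: Contact area A = 445.2 mm² = 4.452e-04 m².
SI base units throughout: W = 14.44 N, H = 6.461e+08 Pa, K = 3.536e-03.
Wear volume V = K·W·L/H = 3.536e-03 · 14.44 · 946.0 / 6.461e+08 = 7.476e-08 m³.
Mean wear depth h = V/A = 7.476e-08 / 4.452e-04 = 1.679e-04 m.

value=1.679e-04 m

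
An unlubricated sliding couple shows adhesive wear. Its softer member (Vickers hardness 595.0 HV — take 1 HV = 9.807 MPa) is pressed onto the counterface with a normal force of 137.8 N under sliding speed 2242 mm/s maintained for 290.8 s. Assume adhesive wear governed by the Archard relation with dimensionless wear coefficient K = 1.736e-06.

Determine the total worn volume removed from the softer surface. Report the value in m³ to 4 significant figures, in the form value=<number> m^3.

value=2.673e-11 m^3

The computation carries full precision; the intermediates appear rounded, and rounded once at the end to four significant figures.
Sliding speed v = 2242 mm/s = 2.242 m/s. Distance L = v·t = 2.242 m/s × 290.8 s = 652.0 m.
Hardness H = 595.0 HV × 9.807 MPa/HV = 5835 MPa = 5.835e+09 Pa.
Working in SI base units: W = 137.8 N, H = 5.835e+09 Pa, K = 1.736e-06.
Archard relation: V = K·W·L/H = 1.736e-06 · 137.8 · 652.0 / 5.835e+09 = 2.673e-11 m³.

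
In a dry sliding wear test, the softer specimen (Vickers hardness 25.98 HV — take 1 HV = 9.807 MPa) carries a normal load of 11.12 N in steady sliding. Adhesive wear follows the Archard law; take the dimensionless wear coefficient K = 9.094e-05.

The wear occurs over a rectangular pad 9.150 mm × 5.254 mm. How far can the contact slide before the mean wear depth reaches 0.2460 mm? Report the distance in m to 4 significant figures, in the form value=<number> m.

value=2980 m

Each operation maintains full precision, and intermediates are displayed rounded — one final rounding, at four significant digits.
Hardness H = 25.98 HV × 9.807 MPa/HV = 254.8 MPa = 2.548e+08 Pa.
Pad sides 9.150 mm × 5.254 mm = 0.009150 m × 0.005254 m. Contact area A = 0.009150 m × 0.005254 m = 4.807e-05 m².
Depth limit h_lim = 0.2460 mm = 2.460e-04 m.
Working in SI base units: W = 11.12 N, H = 2.548e+08 Pa, K = 9.094e-05.
Permissible volume V_lim = h_lim·A = 2.460e-04 · 4.807e-05 = 1.183e-08 m³.
So the life L = V_lim·H/(K·W) = 1.183e-08 · 2.548e+08 / (9.094e-05 · 11.12) = 2980 m.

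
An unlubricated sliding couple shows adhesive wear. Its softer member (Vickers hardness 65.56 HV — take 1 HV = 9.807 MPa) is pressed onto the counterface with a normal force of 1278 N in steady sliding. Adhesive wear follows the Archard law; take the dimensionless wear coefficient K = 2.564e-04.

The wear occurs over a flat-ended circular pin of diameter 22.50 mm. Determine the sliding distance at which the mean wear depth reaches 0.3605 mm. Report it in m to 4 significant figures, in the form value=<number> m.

Intermediates are displayed rounded; each operation keeps full precision. Rounded once at the end, at 4 significant digits.
Convert: Hardness H = 65.56 HV × 9.807 MPa/HV = 642.9 MPa = 6.429e+08 Pa.
Convert: Pin diameter d = 22.50 mm = 0.02250 m. Contact area A = π·d²/4 = π·(0.02250 m)²/4 = 3.976e-04 m².
Convert: Depth limit h_lim = 0.3605 mm = 3.605e-04 m.
In SI base units: W = 1278 N, H = 6.429e+08 Pa, K = 2.564e-04.
Volume at the limit: V_lim = h_lim·A = 3.605e-04 · 3.976e-04 = 1.433e-07 m³.
Thus life L = V_lim·H/(K·W) = 1.433e-07 · 6.429e+08 / (2.564e-04 · 1278) = 281.2 m.

value=281.2 m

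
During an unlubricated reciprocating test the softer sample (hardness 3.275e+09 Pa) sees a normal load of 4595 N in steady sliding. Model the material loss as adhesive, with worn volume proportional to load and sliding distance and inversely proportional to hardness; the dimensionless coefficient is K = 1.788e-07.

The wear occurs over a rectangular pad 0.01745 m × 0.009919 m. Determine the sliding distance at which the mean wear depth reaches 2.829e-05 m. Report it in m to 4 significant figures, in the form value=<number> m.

value=1.952e+04 m

The algebra maintains exact precision; the intermediates are printed rounded, and rounded once at the end: four significant digits.
Convert: Contact area A = 0.01745 m × 0.009919 m = 1.731e-04 m².
Collected in SI base units: W = 4595 N, H = 3.275e+09 Pa, K = 1.788e-07.
Volume at the limit: V_lim = h_lim·A = 2.829e-05 · 1.731e-04 = 4.897e-09 m³.
Inverting, life L = V_lim·H/(K·W) = 4.897e-09 · 3.275e+09 / (1.788e-07 · 4595) = 1.952e+04 m.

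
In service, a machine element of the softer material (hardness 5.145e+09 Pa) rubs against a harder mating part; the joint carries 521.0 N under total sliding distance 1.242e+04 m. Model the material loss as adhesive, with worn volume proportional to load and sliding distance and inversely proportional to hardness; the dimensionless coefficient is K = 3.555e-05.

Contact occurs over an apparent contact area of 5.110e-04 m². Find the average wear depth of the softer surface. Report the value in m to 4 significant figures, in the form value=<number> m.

value=8.750e-05 m

Intermediate values are shown rounded; all arithmetic runs at full precision. Rounded once at the end to 4 significant figures.
As SI base values: W = 521.0 N, H = 5.145e+09 Pa, K = 3.555e-05.
By Archard's law, V = K·W·L/H = 3.555e-05 · 521.0 · 1.242e+04 / 5.145e+09 = 4.471e-08 m³.
Depth h = V/A = 4.471e-08 / 5.110e-04 = 8.750e-05 m.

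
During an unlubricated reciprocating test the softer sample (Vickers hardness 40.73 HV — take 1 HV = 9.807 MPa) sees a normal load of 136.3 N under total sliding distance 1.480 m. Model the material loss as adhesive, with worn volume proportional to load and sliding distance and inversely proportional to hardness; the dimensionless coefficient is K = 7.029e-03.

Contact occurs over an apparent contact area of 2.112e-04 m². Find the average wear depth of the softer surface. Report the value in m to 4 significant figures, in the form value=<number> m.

All arithmetic keeps full precision; the intermediates are displayed rounded, and a single final rounding: 4 significant figures.
Hardness H = 40.73 HV × 9.807 MPa/HV = 399.4 MPa = 3.994e+08 Pa.
As SI base values: W = 136.3 N, H = 3.994e+08 Pa, K = 7.029e-03.
Worn volume V = K·W·L/H = 7.029e-03 · 136.3 · 1.480 / 3.994e+08 = 3.550e-09 m³.
Wear depth h = V/A = 3.550e-09 / 2.112e-04 = 1.681e-05 m.

value=1.681e-05 m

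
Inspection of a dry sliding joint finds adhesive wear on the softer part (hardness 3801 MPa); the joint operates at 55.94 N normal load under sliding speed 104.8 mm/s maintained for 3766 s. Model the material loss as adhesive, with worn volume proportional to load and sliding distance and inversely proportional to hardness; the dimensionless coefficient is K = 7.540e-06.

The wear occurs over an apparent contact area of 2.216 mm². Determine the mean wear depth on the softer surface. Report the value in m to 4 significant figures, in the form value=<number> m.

The intermediates are printed rounded. Each operation carries exact precision; one final rounding, at four significant figures.
Convert: Sliding speed v = 104.8 mm/s = 0.1048 m/s. Path length L = v·t = 0.1048 m/s × 3766 s = 394.7 m.
Convert: Hardness H = 3801 MPa = 3.801e+09 Pa.
Convert: Contact area A = 2.216 mm² = 2.216e-06 m².
Expressed in SI base units: W = 55.94 N, H = 3.801e+09 Pa, K = 7.540e-06.
Archard relation: V = K·W·L/H = 7.540e-06 · 55.94 · 394.7 / 3.801e+09 = 4.380e-11 m³.
Mean wear depth h = V/A = 4.380e-11 / 2.216e-06 = 1.976e-05 m.

value=1.976e-05 m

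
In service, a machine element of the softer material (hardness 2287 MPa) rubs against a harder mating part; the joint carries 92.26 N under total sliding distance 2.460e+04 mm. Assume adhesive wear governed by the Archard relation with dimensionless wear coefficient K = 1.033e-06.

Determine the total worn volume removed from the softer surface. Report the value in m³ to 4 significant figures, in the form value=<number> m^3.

The algebra holds full precision. Intermediate values are printed rounded, and one last rounding to four significant digits.
Total distance L = 2.460e+04 mm = 24.60 m.
Hardness H = 2287 MPa = 2.287e+09 Pa.
Restated in SI base units: W = 92.26 N, H = 2.287e+09 Pa, K = 1.033e-06.
Archard volume V = K·W·L/H = 1.033e-06 · 92.26 · 24.60 / 2.287e+09 = 1.025e-12 m³.

value=1.025e-12 m^3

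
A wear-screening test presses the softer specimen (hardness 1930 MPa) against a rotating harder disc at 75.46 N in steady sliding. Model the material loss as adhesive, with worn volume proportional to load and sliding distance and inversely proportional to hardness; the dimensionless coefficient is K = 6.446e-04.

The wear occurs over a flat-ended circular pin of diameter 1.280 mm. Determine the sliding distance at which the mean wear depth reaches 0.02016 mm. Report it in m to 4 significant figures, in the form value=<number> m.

The algebra maintains exact precision, and intermediates are shown rounded; one final rounding, at four significant digits.
Hardness H = 1930 MPa = 1.930e+09 Pa.
Pin diameter d = 1.280 mm = 0.001280 m. Contact area A = π·d²/4 = π·(0.001280 m)²/4 = 1.287e-06 m².
Depth limit h_lim = 0.02016 mm = 2.016e-05 m.
In SI base units, W = 75.46 N, H = 1.930e+09 Pa, K = 6.446e-04.
At the depth limit, V_lim = h_lim·A = 2.016e-05 · 1.287e-06 = 2.594e-11 m³.
Life L = V_lim·H/(K·W) = 2.594e-11 · 1.930e+09 / (6.446e-04 · 75.46) = 1.029 m.

value=1.029 m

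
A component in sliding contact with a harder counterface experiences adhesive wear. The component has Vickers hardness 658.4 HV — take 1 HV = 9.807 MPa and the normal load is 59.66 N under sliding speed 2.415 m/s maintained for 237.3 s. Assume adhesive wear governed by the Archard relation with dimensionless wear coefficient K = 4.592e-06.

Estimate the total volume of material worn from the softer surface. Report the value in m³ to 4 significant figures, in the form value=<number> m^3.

value=2.431e-11 m^3

Intermediates are printed rounded; every step maintains full float precision; one last rounding to four significant figures.
Convert: Distance L = v·t = 2.415 m/s × 237.3 s = 573.1 m.
Convert: Hardness H = 658.4 HV × 9.807 MPa/HV = 6457 MPa = 6.457e+09 Pa.
In SI base units: W = 59.66 N, H = 6.457e+09 Pa, K = 4.592e-06.
Worn volume V = K·W·L/H = 4.592e-06 · 59.66 · 573.1 / 6.457e+09 = 2.431e-11 m³.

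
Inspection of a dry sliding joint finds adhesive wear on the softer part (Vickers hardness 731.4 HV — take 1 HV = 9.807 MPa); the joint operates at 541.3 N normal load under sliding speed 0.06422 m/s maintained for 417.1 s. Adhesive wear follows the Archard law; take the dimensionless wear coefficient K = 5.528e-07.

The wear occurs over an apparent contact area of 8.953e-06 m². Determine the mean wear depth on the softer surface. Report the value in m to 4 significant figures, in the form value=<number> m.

Intermediate values appear rounded. Every step carries full float precision, and one last rounding, at four significant figures.
Convert: The distance L = v·t = 0.06422 m/s × 417.1 s = 26.79 m.
Convert: Hardness H = 731.4 HV × 9.807 MPa/HV = 7173 MPa = 7.173e+09 Pa.
As SI base values: W = 541.3 N, H = 7.173e+09 Pa, K = 5.528e-07.
By Archard's law, V = K·W·L/H = 5.528e-07 · 541.3 · 26.79 / 7.173e+09 = 1.117e-12 m³.
Depth of wear h = V/A = 1.117e-12 / 8.953e-06 = 1.248e-07 m.

value=1.248e-07 m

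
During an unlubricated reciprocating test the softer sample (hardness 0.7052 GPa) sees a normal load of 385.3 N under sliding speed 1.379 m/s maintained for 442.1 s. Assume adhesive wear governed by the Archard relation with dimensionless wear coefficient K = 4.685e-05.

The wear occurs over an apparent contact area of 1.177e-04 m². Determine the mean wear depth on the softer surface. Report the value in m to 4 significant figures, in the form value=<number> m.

Intermediates are shown rounded — the computation runs at exact precision, and a lone final rounding to four significant figures.
Distance L = v·t = 1.379 m/s × 442.1 s = 609.7 m.
Hardness H = 0.7052 GPa = 7.052e+08 Pa.
Collected in SI base units: W = 385.3 N, H = 7.052e+08 Pa, K = 4.685e-05.
Archard volume V = K·W·L/H = 4.685e-05 · 385.3 · 609.7 / 7.052e+08 = 1.561e-08 m³.
Depth of wear h = V/A = 1.561e-08 / 1.177e-04 = 1.326e-04 m.

value=1.326e-04 m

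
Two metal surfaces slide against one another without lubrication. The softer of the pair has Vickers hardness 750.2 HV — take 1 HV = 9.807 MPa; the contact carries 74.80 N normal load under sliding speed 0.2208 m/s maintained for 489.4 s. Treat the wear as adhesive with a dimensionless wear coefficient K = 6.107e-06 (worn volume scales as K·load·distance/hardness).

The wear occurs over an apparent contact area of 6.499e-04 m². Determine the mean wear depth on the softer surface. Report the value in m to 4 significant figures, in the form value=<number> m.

value=1.032e-08 m

All working math maintains full precision. The intermediates are displayed rounded. Rounded once at the end, at 4 significant figures.
Convert: Total distance L = v·t = 0.2208 m/s × 489.4 s = 108.1 m.
Convert: Hardness H = 750.2 HV × 9.807 MPa/HV = 7357 MPa = 7.357e+09 Pa.
Restated in SI base units: W = 74.80 N, H = 7.357e+09 Pa, K = 6.107e-06.
By Archard's law, V = K·W·L/H = 6.107e-06 · 74.80 · 108.1 / 7.357e+09 = 6.709e-12 m³.
Depth h = V/A = 6.709e-12 / 6.499e-04 = 1.032e-08 m.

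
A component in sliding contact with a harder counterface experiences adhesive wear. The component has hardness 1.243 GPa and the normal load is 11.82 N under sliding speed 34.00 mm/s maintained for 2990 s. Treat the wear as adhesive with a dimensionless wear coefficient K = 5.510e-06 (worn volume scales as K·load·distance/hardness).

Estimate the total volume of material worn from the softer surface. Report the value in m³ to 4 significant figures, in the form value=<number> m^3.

All working math holds exact precision. The intermediates are displayed rounded — one last rounding, at 4 significant figures.
Convert: Sliding speed v = 34.00 mm/s = 0.03400 m/s. The distance L = v·t = 0.03400 m/s × 2990 s = 101.7 m.
Convert: Hardness H = 1.243 GPa = 1.243e+09 Pa.
Expressed in SI base units: W = 11.82 N, H = 1.243e+09 Pa, K = 5.510e-06.
Worn volume V = K·W·L/H = 5.510e-06 · 11.82 · 101.7 / 1.243e+09 = 5.327e-12 m³.

value=5.327e-12 m^3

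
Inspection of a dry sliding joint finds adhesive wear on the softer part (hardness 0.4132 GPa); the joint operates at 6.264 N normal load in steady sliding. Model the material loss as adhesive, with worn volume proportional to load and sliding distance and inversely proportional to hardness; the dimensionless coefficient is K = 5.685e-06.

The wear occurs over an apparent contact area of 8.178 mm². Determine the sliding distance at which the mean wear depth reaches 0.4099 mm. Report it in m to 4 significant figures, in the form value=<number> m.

The computation holds full float precision; the intermediates are printed rounded. Rounded just once, at 4 significant figures.
Convert: Hardness H = 0.4132 GPa = 4.132e+08 Pa.
Convert: Contact area A = 8.178 mm² = 8.178e-06 m².
Convert: Depth limit h_lim = 0.4099 mm = 4.099e-04 m.
In SI base units, W = 6.264 N, H = 4.132e+08 Pa, K = 5.685e-06.
Volume at the limit: V_lim = h_lim·A = 4.099e-04 · 8.178e-06 = 3.352e-09 m³.
Sliding life L = V_lim·H/(K·W) = 3.352e-09 · 4.132e+08 / (5.685e-06 · 6.264) = 3.890e+04 m.

value=3.890e+04 m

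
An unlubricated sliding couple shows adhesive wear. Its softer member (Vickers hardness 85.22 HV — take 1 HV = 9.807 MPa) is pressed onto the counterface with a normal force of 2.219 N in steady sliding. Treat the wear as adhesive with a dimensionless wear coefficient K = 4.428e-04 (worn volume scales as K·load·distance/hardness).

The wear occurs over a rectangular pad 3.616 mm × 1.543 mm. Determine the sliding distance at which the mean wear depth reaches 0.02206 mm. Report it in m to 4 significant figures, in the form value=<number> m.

Printed values are rounded — the algebra carries exact precision. Rounded once at the end, at four significant figures.
Convert: Hardness H = 85.22 HV × 9.807 MPa/HV = 835.8 MPa = 8.358e+08 Pa.
Convert: Pad sides 3.616 mm × 1.543 mm = 0.003616 m × 0.001543 m. Contact area A = 0.003616 m × 0.001543 m = 5.579e-06 m².
Convert: Depth limit h_lim = 0.02206 mm = 2.206e-05 m.
Collected in SI base units: W = 2.219 N, H = 8.358e+08 Pa, K = 4.428e-04.
At the depth limit, V_lim = h_lim·A = 2.206e-05 · 5.579e-06 = 1.231e-10 m³.
Inverting, life L = V_lim·H/(K·W) = 1.231e-10 · 8.358e+08 / (4.428e-04 · 2.219) = 104.7 m.

value=104.7 m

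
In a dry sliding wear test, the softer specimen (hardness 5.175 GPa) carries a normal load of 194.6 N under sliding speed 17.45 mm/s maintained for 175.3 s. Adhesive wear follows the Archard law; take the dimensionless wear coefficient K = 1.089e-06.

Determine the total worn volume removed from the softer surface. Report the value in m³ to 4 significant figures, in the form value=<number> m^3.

value=1.253e-13 m^3

All working math carries exact precision. The intermediates are shown rounded; one final rounding: 4 significant digits.
Convert: Sliding speed v = 17.45 mm/s = 0.01745 m/s. Sliding distance L = v·t = 0.01745 m/s × 175.3 s = 3.059 m.
Convert: Hardness H = 5.175 GPa = 5.175e+09 Pa.
Restated in SI base units: W = 194.6 N, H = 5.175e+09 Pa, K = 1.089e-06.
The Archard volume V = K·W·L/H = 1.089e-06 · 194.6 · 3.059 / 5.175e+09 = 1.253e-13 m³.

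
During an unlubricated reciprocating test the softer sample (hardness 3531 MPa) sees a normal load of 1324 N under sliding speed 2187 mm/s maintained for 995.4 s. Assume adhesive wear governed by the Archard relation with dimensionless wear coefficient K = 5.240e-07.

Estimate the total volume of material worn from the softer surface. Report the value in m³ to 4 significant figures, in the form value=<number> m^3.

value=4.277e-10 m^3

Intermediate values appear rounded — all working math holds exact precision. Rounded just once, at 4 significant digits.
Convert: Sliding speed v = 2187 mm/s = 2.187 m/s. Distance covered L = v·t = 2.187 m/s × 995.4 s = 2177 m.
Convert: Hardness H = 3531 MPa = 3.531e+09 Pa.
SI base units throughout: W = 1324 N, H = 3.531e+09 Pa, K = 5.240e-07.
Archard volume V = K·W·L/H = 5.240e-07 · 1324 · 2177 / 3.531e+09 = 4.277e-10 m³.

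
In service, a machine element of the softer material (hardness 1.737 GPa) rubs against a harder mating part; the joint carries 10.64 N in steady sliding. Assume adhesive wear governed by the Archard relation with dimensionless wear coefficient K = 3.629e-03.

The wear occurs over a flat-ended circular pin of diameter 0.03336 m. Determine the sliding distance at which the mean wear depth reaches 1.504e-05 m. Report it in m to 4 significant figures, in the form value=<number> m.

value=591.4 m

Every step keeps full precision; the intermediates are shown rounded. Rounded just once to 4 significant figures.
Convert: Hardness H = 1.737 GPa = 1.737e+09 Pa.
Convert: Contact area A = π·d²/4 = π·(0.03336 m)²/4 = 8.741e-04 m².
In SI base units, W = 10.64 N, H = 1.737e+09 Pa, K = 3.629e-03.
Allowed volume V_lim = h_lim·A = 1.504e-05 · 8.741e-04 = 1.315e-08 m³.
Sliding life L = V_lim·H/(K·W) = 1.315e-08 · 1.737e+09 / (3.629e-03 · 10.64) = 591.4 m.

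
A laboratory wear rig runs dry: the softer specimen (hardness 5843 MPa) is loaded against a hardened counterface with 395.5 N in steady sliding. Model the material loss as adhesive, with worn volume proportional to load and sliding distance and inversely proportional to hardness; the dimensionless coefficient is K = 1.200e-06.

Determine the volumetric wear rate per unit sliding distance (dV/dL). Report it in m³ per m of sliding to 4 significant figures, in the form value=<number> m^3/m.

value=8.123e-14 m^3/m

All working math maintains exact precision — intermediates appear rounded; rounded once at the end: 4 significant figures.
Hardness H = 5843 MPa = 5.843e+09 Pa.
Expressed in SI base units: W = 395.5 N, H = 5.843e+09 Pa, K = 1.200e-06.
Wear rate dV/dL = K·W/H (independent of L): 1.200e-06 · 395.5 / 5.843e+09 = 8.123e-14 m³/m.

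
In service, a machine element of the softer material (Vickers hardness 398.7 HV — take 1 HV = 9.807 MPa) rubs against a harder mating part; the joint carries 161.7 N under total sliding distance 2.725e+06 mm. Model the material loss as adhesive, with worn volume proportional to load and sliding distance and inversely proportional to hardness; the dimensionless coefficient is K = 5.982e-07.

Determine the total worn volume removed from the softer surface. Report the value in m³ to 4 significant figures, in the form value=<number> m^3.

value=6.741e-11 m^3

Each operation runs at exact precision; the intermediates appear rounded; rounded once at the end, at four significant digits.
Convert: Distance covered L = 2.725e+06 mm = 2725 m.
Convert: Hardness H = 398.7 HV × 9.807 MPa/HV = 3910 MPa = 3.910e+09 Pa.
In SI base units, W = 161.7 N, H = 3.910e+09 Pa, K = 5.982e-07.
Apply Archard: V = K·W·L/H = 5.982e-07 · 161.7 · 2725 / 3.910e+09 = 6.741e-11 m³.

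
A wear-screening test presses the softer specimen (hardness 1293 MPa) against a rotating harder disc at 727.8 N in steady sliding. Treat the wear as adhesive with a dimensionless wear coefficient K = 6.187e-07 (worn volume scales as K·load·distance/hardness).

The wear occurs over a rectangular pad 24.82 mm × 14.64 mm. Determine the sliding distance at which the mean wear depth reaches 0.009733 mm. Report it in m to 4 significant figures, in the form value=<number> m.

value=1.016e+04 m

The intermediates are printed rounded. All arithmetic runs at full precision. Rounded just once, at four significant digits.
Hardness H = 1293 MPa = 1.293e+09 Pa.
Pad sides 24.82 mm × 14.64 mm = 0.02482 m × 0.01464 m. Contact area A = 0.02482 m × 0.01464 m = 3.634e-04 m².
Depth limit h_lim = 0.009733 mm = 9.733e-06 m.
As SI base values: W = 727.8 N, H = 1.293e+09 Pa, K = 6.187e-07.
Allowed volume V_lim = h_lim·A = 9.733e-06 · 3.634e-04 = 3.537e-09 m³.
Inverting, life L = V_lim·H/(K·W) = 3.537e-09 · 1.293e+09 / (6.187e-07 · 727.8) = 1.016e+04 m.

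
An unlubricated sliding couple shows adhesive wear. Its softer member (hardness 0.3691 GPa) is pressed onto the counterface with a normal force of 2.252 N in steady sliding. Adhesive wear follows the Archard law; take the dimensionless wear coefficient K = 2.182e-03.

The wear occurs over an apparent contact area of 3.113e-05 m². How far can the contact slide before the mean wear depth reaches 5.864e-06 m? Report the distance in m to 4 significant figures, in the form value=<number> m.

value=13.71 m

Quoted intermediates are rounded — all working math holds exact precision; a single final rounding, at 4 significant figures.
Hardness H = 0.3691 GPa = 3.691e+08 Pa.
Working in SI base units: W = 2.252 N, H = 3.691e+08 Pa, K = 2.182e-03.
Wearable volume V_lim = h_lim·A = 5.864e-06 · 3.113e-05 = 1.825e-10 m³.
Inverting, life L = V_lim·H/(K·W) = 1.825e-10 · 3.691e+08 / (2.182e-03 · 2.252) = 13.71 m.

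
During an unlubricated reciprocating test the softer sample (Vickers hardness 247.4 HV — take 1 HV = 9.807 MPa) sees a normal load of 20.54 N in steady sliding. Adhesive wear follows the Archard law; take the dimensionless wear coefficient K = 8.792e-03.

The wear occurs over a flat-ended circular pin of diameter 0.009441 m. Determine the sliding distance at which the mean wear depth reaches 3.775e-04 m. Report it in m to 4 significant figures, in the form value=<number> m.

value=355.1 m

All working math keeps exact precision; the intermediates are displayed rounded; a single final rounding, at four significant digits.
Hardness H = 247.4 HV × 9.807 MPa/HV = 2426 MPa = 2.426e+09 Pa.
Contact area A = π·d²/4 = π·(0.009441 m)²/4 = 7.000e-05 m².
Expressed in SI base units: W = 20.54 N, H = 2.426e+09 Pa, K = 8.792e-03.
Wearable volume V_lim = h_lim·A = 3.775e-04 · 7.000e-05 = 2.643e-08 m³.
Thus life L = V_lim·H/(K·W) = 2.643e-08 · 2.426e+09 / (8.792e-03 · 20.54) = 355.1 m.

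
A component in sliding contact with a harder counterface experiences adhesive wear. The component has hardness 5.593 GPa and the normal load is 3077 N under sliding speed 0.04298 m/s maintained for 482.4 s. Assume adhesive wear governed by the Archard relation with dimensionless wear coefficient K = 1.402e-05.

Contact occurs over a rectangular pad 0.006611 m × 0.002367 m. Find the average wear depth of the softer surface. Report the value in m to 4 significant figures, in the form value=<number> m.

value=1.022e-05 m

All working math holds full precision; intermediates are displayed rounded — a single final rounding, at four significant figures.
Total distance L = v·t = 0.04298 m/s × 482.4 s = 20.73 m.
Hardness H = 5.593 GPa = 5.593e+09 Pa.
Contact area A = 0.006611 m × 0.002367 m = 1.565e-05 m².
As SI base values: W = 3077 N, H = 5.593e+09 Pa, K = 1.402e-05.
Worn volume V = K·W·L/H = 1.402e-05 · 3077 · 20.73 / 5.593e+09 = 1.599e-10 m³.
Wear depth h = V/A = 1.599e-10 / 1.565e-05 = 1.022e-05 m.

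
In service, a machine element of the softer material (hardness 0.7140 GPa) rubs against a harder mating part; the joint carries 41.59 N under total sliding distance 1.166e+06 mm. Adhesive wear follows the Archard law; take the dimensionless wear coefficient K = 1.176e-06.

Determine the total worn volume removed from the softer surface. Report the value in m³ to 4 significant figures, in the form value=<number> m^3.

value=7.987e-11 m^3

Each operation runs at exact precision. Intermediates appear rounded, and one final rounding: four significant figures.
Total distance L = 1.166e+06 mm = 1166 m.
Hardness H = 0.7140 GPa = 7.140e+08 Pa.
SI base units throughout: W = 41.59 N, H = 7.140e+08 Pa, K = 1.176e-06.
Worn volume V = K·W·L/H = 1.176e-06 · 41.59 · 1166 / 7.140e+08 = 7.987e-11 m³.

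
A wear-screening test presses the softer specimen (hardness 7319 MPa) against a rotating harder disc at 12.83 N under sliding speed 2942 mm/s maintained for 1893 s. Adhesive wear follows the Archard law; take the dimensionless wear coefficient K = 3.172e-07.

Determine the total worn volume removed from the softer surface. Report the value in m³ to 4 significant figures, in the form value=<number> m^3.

All working math runs at exact precision. Intermediate values appear rounded, and a single final rounding: 4 significant figures.
Convert: Sliding speed v = 2942 mm/s = 2.942 m/s. Distance L = v·t = 2.942 m/s × 1893 s = 5569 m.
Convert: Hardness H = 7319 MPa = 7.319e+09 Pa.
Expressed in SI base units: W = 12.83 N, H = 7.319e+09 Pa, K = 3.172e-07.
Archard relation: V = K·W·L/H = 3.172e-07 · 12.83 · 5569 / 7.319e+09 = 3.097e-12 m³.

value=3.097e-12 m^3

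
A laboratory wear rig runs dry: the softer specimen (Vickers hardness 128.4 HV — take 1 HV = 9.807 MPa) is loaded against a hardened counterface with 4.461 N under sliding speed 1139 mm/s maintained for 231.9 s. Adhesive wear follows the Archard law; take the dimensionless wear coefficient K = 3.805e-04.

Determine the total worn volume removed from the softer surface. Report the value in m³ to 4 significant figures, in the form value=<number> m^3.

Intermediates are printed rounded — every step maintains full float precision; one last rounding, at four significant digits.
Sliding speed v = 1139 mm/s = 1.139 m/s. Distance L = v·t = 1.139 m/s × 231.9 s = 264.1 m.
Hardness H = 128.4 HV × 9.807 MPa/HV = 1259 MPa = 1.259e+09 Pa.
Collected in SI base units: W = 4.461 N, H = 1.259e+09 Pa, K = 3.805e-04.
Apply Archard: V = K·W·L/H = 3.805e-04 · 4.461 · 264.1 / 1.259e+09 = 3.560e-10 m³.

value=3.560e-10 m^3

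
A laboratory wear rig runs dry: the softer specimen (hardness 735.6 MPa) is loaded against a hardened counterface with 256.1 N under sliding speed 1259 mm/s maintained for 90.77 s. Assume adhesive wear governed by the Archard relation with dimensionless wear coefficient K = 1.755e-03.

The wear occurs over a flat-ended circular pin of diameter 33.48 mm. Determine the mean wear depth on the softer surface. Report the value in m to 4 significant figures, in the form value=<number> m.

value=7.931e-05 m

Every step runs at full precision. Intermediates are shown rounded, and one final rounding to 4 significant figures.
Sliding speed v = 1259 mm/s = 1.259 m/s. Distance covered L = v·t = 1.259 m/s × 90.77 s = 114.3 m.
Hardness H = 735.6 MPa = 7.356e+08 Pa.
Pin diameter d = 33.48 mm = 0.03348 m. Contact area A = π·d²/4 = π·(0.03348 m)²/4 = 8.804e-04 m².
Collected in SI base units: W = 256.1 N, H = 7.356e+08 Pa, K = 1.755e-03.
Volume removed: V = K·W·L/H = 1.755e-03 · 256.1 · 114.3 / 7.356e+08 = 6.983e-08 m³.
Wear depth h = V/A = 6.983e-08 / 8.804e-04 = 7.931e-05 m.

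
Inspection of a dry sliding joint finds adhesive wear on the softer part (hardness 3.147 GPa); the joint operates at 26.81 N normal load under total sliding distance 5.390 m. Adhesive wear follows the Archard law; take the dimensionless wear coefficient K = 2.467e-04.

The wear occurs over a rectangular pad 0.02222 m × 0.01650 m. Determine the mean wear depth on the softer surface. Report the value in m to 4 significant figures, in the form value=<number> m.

value=3.090e-08 m

Each operation maintains full float precision — the intermediates are shown rounded, and a single final rounding, at 4 significant figures.
Convert: Hardness H = 3.147 GPa = 3.147e+09 Pa.
Convert: Contact area A = 0.02222 m × 0.01650 m = 3.666e-04 m².
In SI base units: W = 26.81 N, H = 3.147e+09 Pa, K = 2.467e-04.
Archard volume V = K·W·L/H = 2.467e-04 · 26.81 · 5.390 / 3.147e+09 = 1.133e-11 m³.
Depth h = V/A = 1.133e-11 / 3.666e-04 = 3.090e-08 m.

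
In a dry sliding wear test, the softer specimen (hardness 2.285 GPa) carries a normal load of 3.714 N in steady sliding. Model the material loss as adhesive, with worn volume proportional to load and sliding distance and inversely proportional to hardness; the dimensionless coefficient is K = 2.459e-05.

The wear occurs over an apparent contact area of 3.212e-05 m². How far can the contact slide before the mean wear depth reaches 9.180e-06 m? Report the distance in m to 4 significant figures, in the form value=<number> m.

value=7377 m

All arithmetic holds full precision. Quoted intermediates are rounded, and rounded once at the end to 4 significant digits.
Convert: Hardness H = 2.285 GPa = 2.285e+09 Pa.
In SI base units: W = 3.714 N, H = 2.285e+09 Pa, K = 2.459e-05.
At the depth limit, V_lim = h_lim·A = 9.180e-06 · 3.212e-05 = 2.949e-10 m³.
Life L = V_lim·H/(K·W) = 2.949e-10 · 2.285e+09 / (2.459e-05 · 3.714) = 7377 m.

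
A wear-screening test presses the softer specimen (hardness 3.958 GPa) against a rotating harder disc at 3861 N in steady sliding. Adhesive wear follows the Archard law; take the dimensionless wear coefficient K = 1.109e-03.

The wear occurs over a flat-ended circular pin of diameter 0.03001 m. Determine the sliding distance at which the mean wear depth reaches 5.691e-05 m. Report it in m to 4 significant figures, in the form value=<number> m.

value=37.21 m

Intermediates are displayed rounded; each operation runs at exact precision; rounded just once: four significant figures.
Hardness H = 3.958 GPa = 3.958e+09 Pa.
Contact area A = π·d²/4 = π·(0.03001 m)²/4 = 7.073e-04 m².
In SI base units, W = 3861 N, H = 3.958e+09 Pa, K = 1.109e-03.
Allowed volume V_lim = h_lim·A = 5.691e-05 · 7.073e-04 = 4.025e-08 m³.
Life L = V_lim·H/(K·W) = 4.025e-08 · 3.958e+09 / (1.109e-03 · 3861) = 37.21 m.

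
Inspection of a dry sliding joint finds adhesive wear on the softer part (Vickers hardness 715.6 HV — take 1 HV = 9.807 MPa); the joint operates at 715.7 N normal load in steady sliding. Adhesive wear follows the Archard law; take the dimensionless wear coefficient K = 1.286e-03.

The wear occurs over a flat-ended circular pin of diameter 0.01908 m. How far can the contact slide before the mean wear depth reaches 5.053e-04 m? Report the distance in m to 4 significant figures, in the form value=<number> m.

value=1102 m

Intermediate values are shown rounded — the computation holds full precision; rounded once at the end to four significant digits.
Convert: Hardness H = 715.6 HV × 9.807 MPa/HV = 7018 MPa = 7.018e+09 Pa.
Convert: Contact area A = π·d²/4 = π·(0.01908 m)²/4 = 2.859e-04 m².
Restated in SI base units: W = 715.7 N, H = 7.018e+09 Pa, K = 1.286e-03.
Permissible volume V_lim = h_lim·A = 5.053e-04 · 2.859e-04 = 1.445e-07 m³.
Life L = V_lim·H/(K·W) = 1.445e-07 · 7.018e+09 / (1.286e-03 · 715.7) = 1102 m.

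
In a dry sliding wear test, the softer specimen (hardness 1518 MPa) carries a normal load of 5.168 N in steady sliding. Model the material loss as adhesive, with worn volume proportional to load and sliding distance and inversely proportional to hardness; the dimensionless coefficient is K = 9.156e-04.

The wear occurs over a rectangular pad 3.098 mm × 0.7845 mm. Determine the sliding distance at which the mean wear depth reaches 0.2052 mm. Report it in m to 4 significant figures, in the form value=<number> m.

The computation holds full float precision — printed values are rounded; one final rounding, at four significant digits.
Hardness H = 1518 MPa = 1.518e+09 Pa.
Pad sides 3.098 mm × 0.7845 mm = 3.098e-03 m × 7.845e-04 m. Contact area A = 3.098e-03 m × 7.845e-04 m = 2.430e-06 m².
Depth limit h_lim = 0.2052 mm = 2.052e-04 m.
Expressed in SI base units: W = 5.168 N, H = 1.518e+09 Pa, K = 9.156e-04.
Allowed volume V_lim = h_lim·A = 2.052e-04 · 2.430e-06 = 4.987e-10 m³.
Sliding life L = V_lim·H/(K·W) = 4.987e-10 · 1.518e+09 / (9.156e-04 · 5.168) = 160.0 m.

value=160.0 m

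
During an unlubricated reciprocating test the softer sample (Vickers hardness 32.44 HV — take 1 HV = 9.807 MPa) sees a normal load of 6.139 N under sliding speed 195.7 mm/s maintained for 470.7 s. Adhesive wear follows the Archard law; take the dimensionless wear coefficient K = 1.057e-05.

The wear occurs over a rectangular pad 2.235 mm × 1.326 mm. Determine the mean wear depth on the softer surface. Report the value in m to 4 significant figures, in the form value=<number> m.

Intermediate values are displayed rounded. The computation runs at full float precision, and rounded once at the end: 4 significant digits.
Convert: Sliding speed v = 195.7 mm/s = 0.1957 m/s. Distance covered L = v·t = 0.1957 m/s × 470.7 s = 92.12 m.
Convert: Hardness H = 32.44 HV × 9.807 MPa/HV = 318.1 MPa = 3.181e+08 Pa.
Convert: Pad sides 2.235 mm × 1.326 mm = 0.002235 m × 0.001326 m. Contact area A = 0.002235 m × 0.001326 m = 2.964e-06 m².
Restated in SI base units: W = 6.139 N, H = 3.181e+08 Pa, K = 1.057e-05.
Archard volume V = K·W·L/H = 1.057e-05 · 6.139 · 92.12 / 3.181e+08 = 1.879e-11 m³.
Wear depth h = V/A = 1.879e-11 / 2.964e-06 = 6.340e-06 m.

value=6.340e-06 m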